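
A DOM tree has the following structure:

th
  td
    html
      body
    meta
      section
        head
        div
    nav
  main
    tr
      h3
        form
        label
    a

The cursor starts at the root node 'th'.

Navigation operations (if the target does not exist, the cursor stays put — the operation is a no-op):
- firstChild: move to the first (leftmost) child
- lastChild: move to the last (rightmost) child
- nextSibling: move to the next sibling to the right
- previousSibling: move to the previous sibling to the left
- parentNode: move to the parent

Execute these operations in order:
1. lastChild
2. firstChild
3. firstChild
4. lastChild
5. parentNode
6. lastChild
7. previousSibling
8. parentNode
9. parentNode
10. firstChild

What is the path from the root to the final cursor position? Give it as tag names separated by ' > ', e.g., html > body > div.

Answer: th > main > tr > h3

Derivation:
After 1 (lastChild): main
After 2 (firstChild): tr
After 3 (firstChild): h3
After 4 (lastChild): label
After 5 (parentNode): h3
After 6 (lastChild): label
After 7 (previousSibling): form
After 8 (parentNode): h3
After 9 (parentNode): tr
After 10 (firstChild): h3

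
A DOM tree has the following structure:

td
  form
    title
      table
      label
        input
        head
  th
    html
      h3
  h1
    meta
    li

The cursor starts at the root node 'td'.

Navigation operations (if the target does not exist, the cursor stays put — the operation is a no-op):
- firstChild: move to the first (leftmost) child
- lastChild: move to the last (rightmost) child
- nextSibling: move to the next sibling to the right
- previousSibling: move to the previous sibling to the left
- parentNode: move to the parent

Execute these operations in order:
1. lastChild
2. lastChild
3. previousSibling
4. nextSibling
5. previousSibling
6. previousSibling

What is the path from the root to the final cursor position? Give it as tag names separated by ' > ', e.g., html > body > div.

After 1 (lastChild): h1
After 2 (lastChild): li
After 3 (previousSibling): meta
After 4 (nextSibling): li
After 5 (previousSibling): meta
After 6 (previousSibling): meta (no-op, stayed)

Answer: td > h1 > meta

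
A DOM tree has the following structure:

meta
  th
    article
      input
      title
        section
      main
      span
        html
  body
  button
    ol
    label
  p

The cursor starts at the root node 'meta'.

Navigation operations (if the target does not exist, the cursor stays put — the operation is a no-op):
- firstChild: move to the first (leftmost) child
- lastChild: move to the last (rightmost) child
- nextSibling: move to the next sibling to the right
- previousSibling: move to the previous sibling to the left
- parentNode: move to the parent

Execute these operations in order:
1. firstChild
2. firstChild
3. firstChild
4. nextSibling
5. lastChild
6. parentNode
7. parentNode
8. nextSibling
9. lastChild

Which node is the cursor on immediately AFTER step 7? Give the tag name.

Answer: article

Derivation:
After 1 (firstChild): th
After 2 (firstChild): article
After 3 (firstChild): input
After 4 (nextSibling): title
After 5 (lastChild): section
After 6 (parentNode): title
After 7 (parentNode): article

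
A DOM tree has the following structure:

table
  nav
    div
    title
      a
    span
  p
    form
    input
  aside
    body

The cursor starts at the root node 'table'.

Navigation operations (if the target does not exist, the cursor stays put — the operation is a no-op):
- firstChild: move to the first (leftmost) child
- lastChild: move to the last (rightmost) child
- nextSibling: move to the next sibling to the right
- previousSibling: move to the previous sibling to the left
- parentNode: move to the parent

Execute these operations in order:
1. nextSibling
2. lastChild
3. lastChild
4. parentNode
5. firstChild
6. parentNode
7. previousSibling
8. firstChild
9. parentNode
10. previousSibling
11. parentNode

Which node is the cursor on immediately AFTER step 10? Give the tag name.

After 1 (nextSibling): table (no-op, stayed)
After 2 (lastChild): aside
After 3 (lastChild): body
After 4 (parentNode): aside
After 5 (firstChild): body
After 6 (parentNode): aside
After 7 (previousSibling): p
After 8 (firstChild): form
After 9 (parentNode): p
After 10 (previousSibling): nav

Answer: nav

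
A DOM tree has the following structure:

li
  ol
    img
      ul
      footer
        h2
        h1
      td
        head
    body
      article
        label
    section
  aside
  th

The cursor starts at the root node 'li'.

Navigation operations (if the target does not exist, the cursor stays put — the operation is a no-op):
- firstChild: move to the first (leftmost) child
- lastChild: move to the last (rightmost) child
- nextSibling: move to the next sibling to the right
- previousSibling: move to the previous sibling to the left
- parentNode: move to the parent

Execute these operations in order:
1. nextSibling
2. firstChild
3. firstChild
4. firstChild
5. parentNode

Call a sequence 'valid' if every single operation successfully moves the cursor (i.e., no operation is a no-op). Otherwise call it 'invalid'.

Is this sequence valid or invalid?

After 1 (nextSibling): li (no-op, stayed)
After 2 (firstChild): ol
After 3 (firstChild): img
After 4 (firstChild): ul
After 5 (parentNode): img

Answer: invalid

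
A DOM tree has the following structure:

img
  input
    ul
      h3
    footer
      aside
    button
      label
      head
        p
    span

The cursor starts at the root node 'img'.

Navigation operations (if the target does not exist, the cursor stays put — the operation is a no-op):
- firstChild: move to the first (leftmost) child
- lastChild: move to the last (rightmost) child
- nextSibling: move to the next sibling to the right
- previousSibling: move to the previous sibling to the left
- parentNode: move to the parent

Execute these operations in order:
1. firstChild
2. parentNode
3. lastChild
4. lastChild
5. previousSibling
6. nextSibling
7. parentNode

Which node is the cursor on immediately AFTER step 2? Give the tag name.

After 1 (firstChild): input
After 2 (parentNode): img

Answer: img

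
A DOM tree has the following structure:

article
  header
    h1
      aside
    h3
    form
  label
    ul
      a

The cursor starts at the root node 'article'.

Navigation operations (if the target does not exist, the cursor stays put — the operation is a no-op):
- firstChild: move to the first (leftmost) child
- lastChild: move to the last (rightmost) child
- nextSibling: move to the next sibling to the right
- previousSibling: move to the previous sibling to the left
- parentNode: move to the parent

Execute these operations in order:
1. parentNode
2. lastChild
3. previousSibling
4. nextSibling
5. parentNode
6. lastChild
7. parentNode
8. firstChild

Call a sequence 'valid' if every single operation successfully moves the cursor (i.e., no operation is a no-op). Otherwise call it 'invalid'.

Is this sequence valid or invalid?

Answer: invalid

Derivation:
After 1 (parentNode): article (no-op, stayed)
After 2 (lastChild): label
After 3 (previousSibling): header
After 4 (nextSibling): label
After 5 (parentNode): article
After 6 (lastChild): label
After 7 (parentNode): article
After 8 (firstChild): header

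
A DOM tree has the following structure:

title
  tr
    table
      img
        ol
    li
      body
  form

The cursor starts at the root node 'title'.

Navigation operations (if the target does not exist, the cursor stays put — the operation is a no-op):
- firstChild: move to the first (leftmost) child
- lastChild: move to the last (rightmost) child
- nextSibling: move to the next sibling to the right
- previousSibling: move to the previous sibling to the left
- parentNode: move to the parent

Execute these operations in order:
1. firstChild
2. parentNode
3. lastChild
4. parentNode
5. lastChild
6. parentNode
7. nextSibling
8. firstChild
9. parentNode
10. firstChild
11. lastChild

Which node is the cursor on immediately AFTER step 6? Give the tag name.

After 1 (firstChild): tr
After 2 (parentNode): title
After 3 (lastChild): form
After 4 (parentNode): title
After 5 (lastChild): form
After 6 (parentNode): title

Answer: title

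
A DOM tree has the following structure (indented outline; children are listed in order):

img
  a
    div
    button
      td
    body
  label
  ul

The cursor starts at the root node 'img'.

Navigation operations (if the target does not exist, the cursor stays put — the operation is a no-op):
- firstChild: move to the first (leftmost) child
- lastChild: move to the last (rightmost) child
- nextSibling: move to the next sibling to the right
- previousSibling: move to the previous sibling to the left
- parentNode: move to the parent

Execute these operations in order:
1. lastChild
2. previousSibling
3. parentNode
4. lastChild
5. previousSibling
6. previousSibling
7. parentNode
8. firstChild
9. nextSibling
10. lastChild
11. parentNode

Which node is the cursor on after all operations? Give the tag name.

Answer: img

Derivation:
After 1 (lastChild): ul
After 2 (previousSibling): label
After 3 (parentNode): img
After 4 (lastChild): ul
After 5 (previousSibling): label
After 6 (previousSibling): a
After 7 (parentNode): img
After 8 (firstChild): a
After 9 (nextSibling): label
After 10 (lastChild): label (no-op, stayed)
After 11 (parentNode): img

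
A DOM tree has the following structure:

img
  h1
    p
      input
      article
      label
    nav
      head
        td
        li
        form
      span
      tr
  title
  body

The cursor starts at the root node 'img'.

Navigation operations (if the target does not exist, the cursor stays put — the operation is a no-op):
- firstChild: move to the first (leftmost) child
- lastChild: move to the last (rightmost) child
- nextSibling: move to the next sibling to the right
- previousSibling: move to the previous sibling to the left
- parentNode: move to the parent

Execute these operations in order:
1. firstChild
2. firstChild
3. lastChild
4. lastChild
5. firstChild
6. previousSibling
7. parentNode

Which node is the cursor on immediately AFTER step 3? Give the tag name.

Answer: label

Derivation:
After 1 (firstChild): h1
After 2 (firstChild): p
After 3 (lastChild): label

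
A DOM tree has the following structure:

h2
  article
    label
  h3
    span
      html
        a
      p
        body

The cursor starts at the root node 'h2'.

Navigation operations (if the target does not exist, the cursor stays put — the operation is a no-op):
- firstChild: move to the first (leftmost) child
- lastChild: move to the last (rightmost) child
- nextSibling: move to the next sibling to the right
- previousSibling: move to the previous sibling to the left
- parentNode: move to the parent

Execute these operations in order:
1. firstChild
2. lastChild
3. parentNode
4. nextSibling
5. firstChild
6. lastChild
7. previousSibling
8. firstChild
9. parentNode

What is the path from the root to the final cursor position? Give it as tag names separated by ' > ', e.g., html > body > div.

After 1 (firstChild): article
After 2 (lastChild): label
After 3 (parentNode): article
After 4 (nextSibling): h3
After 5 (firstChild): span
After 6 (lastChild): p
After 7 (previousSibling): html
After 8 (firstChild): a
After 9 (parentNode): html

Answer: h2 > h3 > span > html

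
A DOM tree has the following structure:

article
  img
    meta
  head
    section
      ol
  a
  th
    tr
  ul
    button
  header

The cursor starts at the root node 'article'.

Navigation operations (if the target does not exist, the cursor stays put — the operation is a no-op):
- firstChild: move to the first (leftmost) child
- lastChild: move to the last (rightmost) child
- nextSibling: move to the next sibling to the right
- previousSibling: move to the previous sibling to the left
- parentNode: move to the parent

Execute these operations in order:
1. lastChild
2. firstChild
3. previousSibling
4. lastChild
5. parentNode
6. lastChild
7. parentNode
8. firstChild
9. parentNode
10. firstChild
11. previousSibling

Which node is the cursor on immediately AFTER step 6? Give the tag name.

Answer: button

Derivation:
After 1 (lastChild): header
After 2 (firstChild): header (no-op, stayed)
After 3 (previousSibling): ul
After 4 (lastChild): button
After 5 (parentNode): ul
After 6 (lastChild): button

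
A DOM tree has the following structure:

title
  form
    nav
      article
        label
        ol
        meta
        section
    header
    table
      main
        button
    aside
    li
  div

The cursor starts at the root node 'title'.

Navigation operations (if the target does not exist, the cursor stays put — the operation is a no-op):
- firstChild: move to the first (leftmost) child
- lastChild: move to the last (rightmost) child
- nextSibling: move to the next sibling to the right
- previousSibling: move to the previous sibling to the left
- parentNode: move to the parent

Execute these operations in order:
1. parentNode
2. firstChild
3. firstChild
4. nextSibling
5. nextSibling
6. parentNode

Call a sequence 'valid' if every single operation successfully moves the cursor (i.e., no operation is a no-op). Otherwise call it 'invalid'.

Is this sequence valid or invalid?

After 1 (parentNode): title (no-op, stayed)
After 2 (firstChild): form
After 3 (firstChild): nav
After 4 (nextSibling): header
After 5 (nextSibling): table
After 6 (parentNode): form

Answer: invalid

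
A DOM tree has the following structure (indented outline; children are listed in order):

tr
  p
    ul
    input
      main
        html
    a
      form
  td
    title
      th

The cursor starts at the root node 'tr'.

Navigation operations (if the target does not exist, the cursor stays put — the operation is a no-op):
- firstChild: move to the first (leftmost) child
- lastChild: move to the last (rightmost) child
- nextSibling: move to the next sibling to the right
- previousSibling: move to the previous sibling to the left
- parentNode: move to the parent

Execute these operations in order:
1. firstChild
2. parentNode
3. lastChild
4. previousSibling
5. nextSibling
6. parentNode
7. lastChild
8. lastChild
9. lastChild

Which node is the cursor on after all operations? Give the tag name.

Answer: th

Derivation:
After 1 (firstChild): p
After 2 (parentNode): tr
After 3 (lastChild): td
After 4 (previousSibling): p
After 5 (nextSibling): td
After 6 (parentNode): tr
After 7 (lastChild): td
After 8 (lastChild): title
After 9 (lastChild): th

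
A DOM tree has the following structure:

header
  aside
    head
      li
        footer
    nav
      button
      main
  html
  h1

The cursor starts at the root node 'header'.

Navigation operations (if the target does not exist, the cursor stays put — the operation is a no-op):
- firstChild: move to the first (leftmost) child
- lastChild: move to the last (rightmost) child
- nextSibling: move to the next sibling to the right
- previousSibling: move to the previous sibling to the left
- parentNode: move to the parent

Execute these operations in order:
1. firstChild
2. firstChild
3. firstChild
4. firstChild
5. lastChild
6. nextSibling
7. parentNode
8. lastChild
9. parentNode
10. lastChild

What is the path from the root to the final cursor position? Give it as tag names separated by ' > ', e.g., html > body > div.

Answer: header > aside > head > li > footer

Derivation:
After 1 (firstChild): aside
After 2 (firstChild): head
After 3 (firstChild): li
After 4 (firstChild): footer
After 5 (lastChild): footer (no-op, stayed)
After 6 (nextSibling): footer (no-op, stayed)
After 7 (parentNode): li
After 8 (lastChild): footer
After 9 (parentNode): li
After 10 (lastChild): footer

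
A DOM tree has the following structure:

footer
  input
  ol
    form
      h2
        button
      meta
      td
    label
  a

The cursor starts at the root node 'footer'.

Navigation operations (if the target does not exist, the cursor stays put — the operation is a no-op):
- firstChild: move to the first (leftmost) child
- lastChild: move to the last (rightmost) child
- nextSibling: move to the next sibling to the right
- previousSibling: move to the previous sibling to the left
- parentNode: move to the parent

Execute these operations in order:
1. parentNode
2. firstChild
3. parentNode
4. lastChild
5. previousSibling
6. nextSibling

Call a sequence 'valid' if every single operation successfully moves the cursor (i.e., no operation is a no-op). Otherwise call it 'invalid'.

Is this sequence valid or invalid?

Answer: invalid

Derivation:
After 1 (parentNode): footer (no-op, stayed)
After 2 (firstChild): input
After 3 (parentNode): footer
After 4 (lastChild): a
After 5 (previousSibling): ol
After 6 (nextSibling): a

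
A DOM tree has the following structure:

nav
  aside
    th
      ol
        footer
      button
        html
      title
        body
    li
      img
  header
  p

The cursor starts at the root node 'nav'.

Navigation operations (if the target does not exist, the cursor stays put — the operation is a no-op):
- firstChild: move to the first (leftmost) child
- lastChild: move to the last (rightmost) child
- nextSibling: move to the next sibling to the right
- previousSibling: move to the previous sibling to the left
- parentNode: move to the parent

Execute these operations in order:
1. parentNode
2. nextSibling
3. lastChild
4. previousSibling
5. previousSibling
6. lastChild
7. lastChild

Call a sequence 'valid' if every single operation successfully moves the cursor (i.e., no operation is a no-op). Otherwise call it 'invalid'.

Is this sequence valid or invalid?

Answer: invalid

Derivation:
After 1 (parentNode): nav (no-op, stayed)
After 2 (nextSibling): nav (no-op, stayed)
After 3 (lastChild): p
After 4 (previousSibling): header
After 5 (previousSibling): aside
After 6 (lastChild): li
After 7 (lastChild): img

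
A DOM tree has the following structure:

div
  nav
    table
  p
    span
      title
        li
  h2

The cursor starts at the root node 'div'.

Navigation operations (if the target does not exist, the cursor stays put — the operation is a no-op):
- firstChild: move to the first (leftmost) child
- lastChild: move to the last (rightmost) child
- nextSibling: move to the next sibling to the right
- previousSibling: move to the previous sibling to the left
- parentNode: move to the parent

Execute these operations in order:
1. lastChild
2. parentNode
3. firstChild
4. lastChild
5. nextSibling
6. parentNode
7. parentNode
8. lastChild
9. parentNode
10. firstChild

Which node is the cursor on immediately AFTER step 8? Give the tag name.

Answer: h2

Derivation:
After 1 (lastChild): h2
After 2 (parentNode): div
After 3 (firstChild): nav
After 4 (lastChild): table
After 5 (nextSibling): table (no-op, stayed)
After 6 (parentNode): nav
After 7 (parentNode): div
After 8 (lastChild): h2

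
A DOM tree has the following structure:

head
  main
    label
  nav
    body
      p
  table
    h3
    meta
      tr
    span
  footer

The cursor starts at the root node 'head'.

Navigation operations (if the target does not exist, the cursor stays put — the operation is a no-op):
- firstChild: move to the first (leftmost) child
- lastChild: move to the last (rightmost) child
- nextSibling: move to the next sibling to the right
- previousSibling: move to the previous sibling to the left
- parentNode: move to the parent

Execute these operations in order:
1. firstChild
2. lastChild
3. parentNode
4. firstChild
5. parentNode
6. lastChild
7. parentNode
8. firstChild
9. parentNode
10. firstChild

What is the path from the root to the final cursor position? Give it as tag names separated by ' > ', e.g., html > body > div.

After 1 (firstChild): main
After 2 (lastChild): label
After 3 (parentNode): main
After 4 (firstChild): label
After 5 (parentNode): main
After 6 (lastChild): label
After 7 (parentNode): main
After 8 (firstChild): label
After 9 (parentNode): main
After 10 (firstChild): label

Answer: head > main > label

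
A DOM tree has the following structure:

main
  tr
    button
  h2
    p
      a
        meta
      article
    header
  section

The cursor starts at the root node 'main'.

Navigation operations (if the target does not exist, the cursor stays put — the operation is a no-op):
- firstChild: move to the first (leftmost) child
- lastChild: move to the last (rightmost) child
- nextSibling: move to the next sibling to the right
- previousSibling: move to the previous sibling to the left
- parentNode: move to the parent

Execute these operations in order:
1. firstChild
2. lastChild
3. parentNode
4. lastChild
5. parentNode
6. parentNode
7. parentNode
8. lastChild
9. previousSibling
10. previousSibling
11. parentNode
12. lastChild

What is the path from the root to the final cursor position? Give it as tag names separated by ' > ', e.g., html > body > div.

Answer: main > section

Derivation:
After 1 (firstChild): tr
After 2 (lastChild): button
After 3 (parentNode): tr
After 4 (lastChild): button
After 5 (parentNode): tr
After 6 (parentNode): main
After 7 (parentNode): main (no-op, stayed)
After 8 (lastChild): section
After 9 (previousSibling): h2
After 10 (previousSibling): tr
After 11 (parentNode): main
After 12 (lastChild): section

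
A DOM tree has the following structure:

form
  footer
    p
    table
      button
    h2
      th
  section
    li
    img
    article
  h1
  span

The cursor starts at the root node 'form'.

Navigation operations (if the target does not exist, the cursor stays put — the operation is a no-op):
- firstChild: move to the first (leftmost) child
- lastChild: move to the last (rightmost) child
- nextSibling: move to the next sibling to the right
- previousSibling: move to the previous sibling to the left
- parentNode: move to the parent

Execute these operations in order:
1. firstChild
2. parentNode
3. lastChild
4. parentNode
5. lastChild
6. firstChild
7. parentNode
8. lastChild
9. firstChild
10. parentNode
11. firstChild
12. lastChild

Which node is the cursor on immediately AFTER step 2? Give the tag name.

After 1 (firstChild): footer
After 2 (parentNode): form

Answer: form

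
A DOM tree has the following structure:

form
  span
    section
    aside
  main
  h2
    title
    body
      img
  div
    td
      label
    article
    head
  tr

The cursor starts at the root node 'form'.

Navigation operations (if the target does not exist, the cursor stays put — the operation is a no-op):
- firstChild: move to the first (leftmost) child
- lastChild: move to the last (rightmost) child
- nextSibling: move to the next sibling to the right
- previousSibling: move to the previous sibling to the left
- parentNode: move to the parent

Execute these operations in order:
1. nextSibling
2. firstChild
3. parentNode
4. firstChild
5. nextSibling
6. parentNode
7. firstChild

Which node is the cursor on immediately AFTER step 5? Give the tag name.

Answer: main

Derivation:
After 1 (nextSibling): form (no-op, stayed)
After 2 (firstChild): span
After 3 (parentNode): form
After 4 (firstChild): span
After 5 (nextSibling): main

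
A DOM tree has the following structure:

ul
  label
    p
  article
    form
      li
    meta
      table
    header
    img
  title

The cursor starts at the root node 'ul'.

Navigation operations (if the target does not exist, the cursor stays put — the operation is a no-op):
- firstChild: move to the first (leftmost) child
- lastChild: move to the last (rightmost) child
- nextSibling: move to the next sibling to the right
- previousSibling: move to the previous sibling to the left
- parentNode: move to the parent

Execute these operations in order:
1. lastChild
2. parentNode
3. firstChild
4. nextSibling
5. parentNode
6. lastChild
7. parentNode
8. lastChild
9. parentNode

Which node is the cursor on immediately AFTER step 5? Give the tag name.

After 1 (lastChild): title
After 2 (parentNode): ul
After 3 (firstChild): label
After 4 (nextSibling): article
After 5 (parentNode): ul

Answer: ul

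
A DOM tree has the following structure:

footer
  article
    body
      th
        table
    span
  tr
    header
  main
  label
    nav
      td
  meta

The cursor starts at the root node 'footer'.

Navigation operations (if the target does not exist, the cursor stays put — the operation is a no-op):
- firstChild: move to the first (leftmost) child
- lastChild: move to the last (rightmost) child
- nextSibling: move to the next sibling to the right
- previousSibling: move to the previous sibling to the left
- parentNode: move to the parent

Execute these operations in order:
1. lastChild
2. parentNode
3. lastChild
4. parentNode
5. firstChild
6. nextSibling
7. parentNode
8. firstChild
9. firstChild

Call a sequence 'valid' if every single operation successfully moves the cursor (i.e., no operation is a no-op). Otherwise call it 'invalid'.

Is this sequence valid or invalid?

Answer: valid

Derivation:
After 1 (lastChild): meta
After 2 (parentNode): footer
After 3 (lastChild): meta
After 4 (parentNode): footer
After 5 (firstChild): article
After 6 (nextSibling): tr
After 7 (parentNode): footer
After 8 (firstChild): article
After 9 (firstChild): body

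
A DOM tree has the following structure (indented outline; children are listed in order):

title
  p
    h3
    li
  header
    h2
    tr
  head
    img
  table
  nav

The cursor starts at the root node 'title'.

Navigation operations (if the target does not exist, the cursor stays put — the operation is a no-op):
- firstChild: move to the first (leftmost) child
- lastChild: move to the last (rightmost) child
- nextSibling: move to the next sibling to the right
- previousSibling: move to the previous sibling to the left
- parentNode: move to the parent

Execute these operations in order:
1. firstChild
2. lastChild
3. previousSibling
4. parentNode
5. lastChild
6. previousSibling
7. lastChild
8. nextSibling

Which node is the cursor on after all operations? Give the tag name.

After 1 (firstChild): p
After 2 (lastChild): li
After 3 (previousSibling): h3
After 4 (parentNode): p
After 5 (lastChild): li
After 6 (previousSibling): h3
After 7 (lastChild): h3 (no-op, stayed)
After 8 (nextSibling): li

Answer: li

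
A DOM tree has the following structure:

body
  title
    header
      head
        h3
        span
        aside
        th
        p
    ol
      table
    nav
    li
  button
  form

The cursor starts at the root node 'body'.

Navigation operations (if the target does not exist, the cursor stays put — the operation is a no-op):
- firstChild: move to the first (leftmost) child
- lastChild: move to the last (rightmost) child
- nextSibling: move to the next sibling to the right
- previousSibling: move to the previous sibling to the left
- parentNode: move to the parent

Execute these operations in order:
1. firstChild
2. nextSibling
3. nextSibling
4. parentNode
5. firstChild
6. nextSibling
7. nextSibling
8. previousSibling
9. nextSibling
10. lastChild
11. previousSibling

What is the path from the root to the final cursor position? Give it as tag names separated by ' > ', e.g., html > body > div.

After 1 (firstChild): title
After 2 (nextSibling): button
After 3 (nextSibling): form
After 4 (parentNode): body
After 5 (firstChild): title
After 6 (nextSibling): button
After 7 (nextSibling): form
After 8 (previousSibling): button
After 9 (nextSibling): form
After 10 (lastChild): form (no-op, stayed)
After 11 (previousSibling): button

Answer: body > button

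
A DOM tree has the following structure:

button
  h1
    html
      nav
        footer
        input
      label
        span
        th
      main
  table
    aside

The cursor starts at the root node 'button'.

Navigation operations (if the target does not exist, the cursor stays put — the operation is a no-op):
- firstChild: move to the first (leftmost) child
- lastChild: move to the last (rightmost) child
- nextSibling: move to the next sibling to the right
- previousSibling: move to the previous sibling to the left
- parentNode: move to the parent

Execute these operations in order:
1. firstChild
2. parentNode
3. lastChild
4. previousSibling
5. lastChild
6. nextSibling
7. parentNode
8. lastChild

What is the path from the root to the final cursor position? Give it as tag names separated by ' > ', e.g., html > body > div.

After 1 (firstChild): h1
After 2 (parentNode): button
After 3 (lastChild): table
After 4 (previousSibling): h1
After 5 (lastChild): html
After 6 (nextSibling): html (no-op, stayed)
After 7 (parentNode): h1
After 8 (lastChild): html

Answer: button > h1 > html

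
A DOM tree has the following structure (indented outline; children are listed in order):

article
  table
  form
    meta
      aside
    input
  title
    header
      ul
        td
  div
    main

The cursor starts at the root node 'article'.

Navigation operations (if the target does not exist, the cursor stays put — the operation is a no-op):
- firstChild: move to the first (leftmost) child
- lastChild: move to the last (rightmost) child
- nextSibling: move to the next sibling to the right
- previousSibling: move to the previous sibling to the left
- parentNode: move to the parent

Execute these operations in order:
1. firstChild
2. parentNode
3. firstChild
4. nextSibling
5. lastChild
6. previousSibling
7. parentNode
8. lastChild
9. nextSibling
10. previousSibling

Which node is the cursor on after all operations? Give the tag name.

After 1 (firstChild): table
After 2 (parentNode): article
After 3 (firstChild): table
After 4 (nextSibling): form
After 5 (lastChild): input
After 6 (previousSibling): meta
After 7 (parentNode): form
After 8 (lastChild): input
After 9 (nextSibling): input (no-op, stayed)
After 10 (previousSibling): meta

Answer: meta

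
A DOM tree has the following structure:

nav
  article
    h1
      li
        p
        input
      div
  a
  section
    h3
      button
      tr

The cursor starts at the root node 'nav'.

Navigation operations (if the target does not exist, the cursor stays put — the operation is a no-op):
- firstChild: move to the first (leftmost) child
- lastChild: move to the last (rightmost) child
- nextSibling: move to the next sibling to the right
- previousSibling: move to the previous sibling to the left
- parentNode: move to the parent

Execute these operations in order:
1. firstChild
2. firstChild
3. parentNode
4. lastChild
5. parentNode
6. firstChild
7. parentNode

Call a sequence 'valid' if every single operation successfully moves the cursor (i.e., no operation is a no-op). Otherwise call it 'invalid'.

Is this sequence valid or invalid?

Answer: valid

Derivation:
After 1 (firstChild): article
After 2 (firstChild): h1
After 3 (parentNode): article
After 4 (lastChild): h1
After 5 (parentNode): article
After 6 (firstChild): h1
After 7 (parentNode): article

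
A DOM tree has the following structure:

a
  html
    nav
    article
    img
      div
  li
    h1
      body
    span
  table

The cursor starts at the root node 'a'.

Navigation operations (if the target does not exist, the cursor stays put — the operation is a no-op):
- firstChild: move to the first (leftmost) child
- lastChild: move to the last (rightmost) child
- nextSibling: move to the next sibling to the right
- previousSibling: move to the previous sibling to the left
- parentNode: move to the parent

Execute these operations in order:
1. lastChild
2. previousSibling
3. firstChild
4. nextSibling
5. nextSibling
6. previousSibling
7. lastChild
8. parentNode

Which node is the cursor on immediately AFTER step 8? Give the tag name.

Answer: h1

Derivation:
After 1 (lastChild): table
After 2 (previousSibling): li
After 3 (firstChild): h1
After 4 (nextSibling): span
After 5 (nextSibling): span (no-op, stayed)
After 6 (previousSibling): h1
After 7 (lastChild): body
After 8 (parentNode): h1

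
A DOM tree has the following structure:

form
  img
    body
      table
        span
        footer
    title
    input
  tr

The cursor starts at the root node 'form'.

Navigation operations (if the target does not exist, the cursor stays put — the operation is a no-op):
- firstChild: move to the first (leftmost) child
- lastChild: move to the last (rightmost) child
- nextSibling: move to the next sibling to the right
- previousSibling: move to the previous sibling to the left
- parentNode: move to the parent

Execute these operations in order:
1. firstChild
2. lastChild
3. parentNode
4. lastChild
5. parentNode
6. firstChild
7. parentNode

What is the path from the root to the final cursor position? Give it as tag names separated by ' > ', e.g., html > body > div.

After 1 (firstChild): img
After 2 (lastChild): input
After 3 (parentNode): img
After 4 (lastChild): input
After 5 (parentNode): img
After 6 (firstChild): body
After 7 (parentNode): img

Answer: form > img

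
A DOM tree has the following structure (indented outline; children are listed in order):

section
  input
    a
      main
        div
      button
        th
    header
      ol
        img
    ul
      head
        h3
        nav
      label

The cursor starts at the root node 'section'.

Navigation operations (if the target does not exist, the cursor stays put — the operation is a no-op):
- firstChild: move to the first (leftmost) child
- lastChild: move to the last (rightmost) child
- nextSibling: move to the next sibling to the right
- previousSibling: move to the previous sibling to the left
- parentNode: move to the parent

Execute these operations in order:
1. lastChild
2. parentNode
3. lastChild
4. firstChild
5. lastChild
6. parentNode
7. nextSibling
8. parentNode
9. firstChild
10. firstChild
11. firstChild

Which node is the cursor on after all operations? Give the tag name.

After 1 (lastChild): input
After 2 (parentNode): section
After 3 (lastChild): input
After 4 (firstChild): a
After 5 (lastChild): button
After 6 (parentNode): a
After 7 (nextSibling): header
After 8 (parentNode): input
After 9 (firstChild): a
After 10 (firstChild): main
After 11 (firstChild): div

Answer: div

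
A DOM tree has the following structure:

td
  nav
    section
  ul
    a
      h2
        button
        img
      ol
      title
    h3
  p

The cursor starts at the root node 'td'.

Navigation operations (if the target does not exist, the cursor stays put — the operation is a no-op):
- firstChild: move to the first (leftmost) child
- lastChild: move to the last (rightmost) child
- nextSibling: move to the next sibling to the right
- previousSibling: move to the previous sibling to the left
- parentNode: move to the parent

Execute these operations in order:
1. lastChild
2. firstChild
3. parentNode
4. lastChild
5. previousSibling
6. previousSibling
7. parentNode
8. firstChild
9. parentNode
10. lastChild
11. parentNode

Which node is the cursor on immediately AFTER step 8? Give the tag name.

Answer: nav

Derivation:
After 1 (lastChild): p
After 2 (firstChild): p (no-op, stayed)
After 3 (parentNode): td
After 4 (lastChild): p
After 5 (previousSibling): ul
After 6 (previousSibling): nav
After 7 (parentNode): td
After 8 (firstChild): nav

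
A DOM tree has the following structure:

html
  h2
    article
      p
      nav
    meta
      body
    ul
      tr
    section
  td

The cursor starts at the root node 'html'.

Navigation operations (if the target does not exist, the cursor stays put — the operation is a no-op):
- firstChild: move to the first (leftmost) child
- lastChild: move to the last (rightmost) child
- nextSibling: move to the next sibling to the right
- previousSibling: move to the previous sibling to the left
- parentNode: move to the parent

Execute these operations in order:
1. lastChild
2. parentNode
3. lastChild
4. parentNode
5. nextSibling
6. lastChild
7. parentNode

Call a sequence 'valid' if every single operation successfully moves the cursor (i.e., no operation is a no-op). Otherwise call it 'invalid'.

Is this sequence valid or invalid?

Answer: invalid

Derivation:
After 1 (lastChild): td
After 2 (parentNode): html
After 3 (lastChild): td
After 4 (parentNode): html
After 5 (nextSibling): html (no-op, stayed)
After 6 (lastChild): td
After 7 (parentNode): html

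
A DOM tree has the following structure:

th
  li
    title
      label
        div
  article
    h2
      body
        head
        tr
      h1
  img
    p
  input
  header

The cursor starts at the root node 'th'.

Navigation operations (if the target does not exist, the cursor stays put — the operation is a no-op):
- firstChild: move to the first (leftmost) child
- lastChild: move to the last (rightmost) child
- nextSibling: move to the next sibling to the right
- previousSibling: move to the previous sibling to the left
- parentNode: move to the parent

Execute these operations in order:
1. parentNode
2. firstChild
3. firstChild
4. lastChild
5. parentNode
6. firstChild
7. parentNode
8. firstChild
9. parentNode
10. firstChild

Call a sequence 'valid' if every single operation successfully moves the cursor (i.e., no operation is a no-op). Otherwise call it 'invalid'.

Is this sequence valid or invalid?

Answer: invalid

Derivation:
After 1 (parentNode): th (no-op, stayed)
After 2 (firstChild): li
After 3 (firstChild): title
After 4 (lastChild): label
After 5 (parentNode): title
After 6 (firstChild): label
After 7 (parentNode): title
After 8 (firstChild): label
After 9 (parentNode): title
After 10 (firstChild): label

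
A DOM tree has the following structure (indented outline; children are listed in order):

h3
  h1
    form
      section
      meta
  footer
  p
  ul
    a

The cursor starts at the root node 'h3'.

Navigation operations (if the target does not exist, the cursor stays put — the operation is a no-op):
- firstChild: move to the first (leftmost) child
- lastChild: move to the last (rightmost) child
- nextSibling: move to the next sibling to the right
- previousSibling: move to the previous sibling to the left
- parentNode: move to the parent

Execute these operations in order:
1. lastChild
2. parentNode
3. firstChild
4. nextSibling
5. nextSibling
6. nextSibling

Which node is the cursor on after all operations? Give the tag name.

Answer: ul

Derivation:
After 1 (lastChild): ul
After 2 (parentNode): h3
After 3 (firstChild): h1
After 4 (nextSibling): footer
After 5 (nextSibling): p
After 6 (nextSibling): ul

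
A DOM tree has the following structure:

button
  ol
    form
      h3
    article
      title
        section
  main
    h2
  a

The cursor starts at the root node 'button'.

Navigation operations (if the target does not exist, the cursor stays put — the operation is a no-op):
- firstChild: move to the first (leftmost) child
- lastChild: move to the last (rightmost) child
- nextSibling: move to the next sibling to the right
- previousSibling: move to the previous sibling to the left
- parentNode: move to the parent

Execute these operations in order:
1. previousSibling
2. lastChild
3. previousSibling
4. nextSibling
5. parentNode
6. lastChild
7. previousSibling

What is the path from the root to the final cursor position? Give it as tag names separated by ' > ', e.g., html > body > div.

Answer: button > main

Derivation:
After 1 (previousSibling): button (no-op, stayed)
After 2 (lastChild): a
After 3 (previousSibling): main
After 4 (nextSibling): a
After 5 (parentNode): button
After 6 (lastChild): a
After 7 (previousSibling): main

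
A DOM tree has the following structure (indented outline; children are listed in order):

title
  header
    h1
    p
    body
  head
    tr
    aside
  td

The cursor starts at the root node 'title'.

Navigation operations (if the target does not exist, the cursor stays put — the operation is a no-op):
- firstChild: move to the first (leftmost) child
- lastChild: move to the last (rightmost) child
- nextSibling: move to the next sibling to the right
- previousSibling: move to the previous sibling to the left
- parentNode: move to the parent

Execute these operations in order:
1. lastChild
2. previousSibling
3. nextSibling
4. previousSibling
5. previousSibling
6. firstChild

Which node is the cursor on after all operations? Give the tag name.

After 1 (lastChild): td
After 2 (previousSibling): head
After 3 (nextSibling): td
After 4 (previousSibling): head
After 5 (previousSibling): header
After 6 (firstChild): h1

Answer: h1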